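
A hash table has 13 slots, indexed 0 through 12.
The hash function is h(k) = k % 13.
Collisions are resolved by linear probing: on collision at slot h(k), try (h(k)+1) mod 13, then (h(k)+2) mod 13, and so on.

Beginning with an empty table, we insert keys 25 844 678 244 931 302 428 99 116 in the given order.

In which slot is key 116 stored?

25 hashes to 12; slot 12 is free → place at 12.
844 hashes to 12; 12 taken → place at 0.
678 hashes to 2; slot 2 is free → place at 2.
244 hashes to 10; slot 10 is free → place at 10.
931 hashes to 8; slot 8 is free → place at 8.
302 hashes to 3; slot 3 is free → place at 3.
428 hashes to 12; 12,0 taken → place at 1.
99 hashes to 8; 8 taken → place at 9.
116 hashes to 12; 12,0,1,2,3 taken → place at 4.
Table: [844, 428, 678, 302, 116, _, _, _, 931, 99, 244, _, 25]

4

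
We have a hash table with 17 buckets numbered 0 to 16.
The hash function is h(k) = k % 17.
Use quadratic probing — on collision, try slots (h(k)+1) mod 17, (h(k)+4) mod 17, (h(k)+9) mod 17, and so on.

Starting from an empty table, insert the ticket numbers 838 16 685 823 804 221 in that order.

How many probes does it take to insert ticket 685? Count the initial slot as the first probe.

838 hashes to 5; slot 5 is free -> place at 5.
16 hashes to 16; slot 16 is free -> place at 16.
685 hashes to 5; 5 taken -> place at 6.
823 hashes to 7; slot 7 is free -> place at 7.
804 hashes to 5; 5,6 taken -> place at 9.
221 hashes to 0; slot 0 is free -> place at 0.
Table: [221, _, _, _, _, 838, 685, 823, _, 804, _, _, _, _, _, _, 16]

2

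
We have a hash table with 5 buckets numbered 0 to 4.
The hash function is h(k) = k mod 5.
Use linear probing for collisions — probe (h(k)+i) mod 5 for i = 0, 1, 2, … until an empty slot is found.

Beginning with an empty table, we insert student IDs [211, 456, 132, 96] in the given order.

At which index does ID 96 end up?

4

211 hashes to 1; slot 1 is free -> place at 1.
456 hashes to 1; 1 taken -> place at 2.
132 hashes to 2; 2 taken -> place at 3.
96 hashes to 1; 1,2,3 taken -> place at 4.
Table: [_, 211, 456, 132, 96]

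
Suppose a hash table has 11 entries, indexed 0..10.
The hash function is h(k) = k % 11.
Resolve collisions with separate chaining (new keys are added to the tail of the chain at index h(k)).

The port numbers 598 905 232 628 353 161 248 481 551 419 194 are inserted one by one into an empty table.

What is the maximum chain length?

5

598 → bucket 4
905 → bucket 3
232 → bucket 1
628 → bucket 1 (collision)
353 → bucket 1 (collision)
161 → bucket 7
248 → bucket 6
481 → bucket 8
551 → bucket 1 (collision)
419 → bucket 1 (collision)
194 → bucket 7 (collision)
Final buckets:
0: ∅
1: 232 -> 628 -> 353 -> 551 -> 419
2: ∅
3: 905
4: 598
5: ∅
6: 248
7: 161 -> 194
8: 481
9: ∅
10: ∅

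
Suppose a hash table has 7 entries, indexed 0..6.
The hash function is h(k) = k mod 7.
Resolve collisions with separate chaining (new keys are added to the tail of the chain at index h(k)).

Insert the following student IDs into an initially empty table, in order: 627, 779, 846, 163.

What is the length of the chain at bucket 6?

1

Insert 627: h=4, bucket 4 empty → new chain.
Insert 779: h=2, bucket 2 empty → new chain.
Insert 846: h=6, bucket 6 empty → new chain.
Insert 163: h=2, bucket 2 nonempty → append to chain.
Final buckets:
0: -
1: -
2: 779 -> 163
3: -
4: 627
5: -
6: 846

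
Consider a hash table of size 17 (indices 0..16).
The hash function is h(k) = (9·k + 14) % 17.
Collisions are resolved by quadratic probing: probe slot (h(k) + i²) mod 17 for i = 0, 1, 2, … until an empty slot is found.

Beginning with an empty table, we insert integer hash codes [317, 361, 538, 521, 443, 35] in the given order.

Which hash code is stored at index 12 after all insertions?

317 hashes to 11; slot 11 is free => place at 11.
361 hashes to 16; slot 16 is free => place at 16.
538 hashes to 11; 11 taken => place at 12.
521 hashes to 11; 11,12 taken => place at 15.
443 hashes to 6; slot 6 is free => place at 6.
35 hashes to 6; 6 taken => place at 7.
Table: [∅, ∅, ∅, ∅, ∅, ∅, 443, 35, ∅, ∅, ∅, 317, 538, ∅, ∅, 521, 361]

538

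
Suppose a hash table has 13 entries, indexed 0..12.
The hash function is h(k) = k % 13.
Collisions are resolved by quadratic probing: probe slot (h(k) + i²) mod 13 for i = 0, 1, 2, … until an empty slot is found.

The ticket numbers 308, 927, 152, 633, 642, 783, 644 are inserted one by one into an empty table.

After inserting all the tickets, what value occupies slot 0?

633

308: h=9 → slot 9
927: h=4 → slot 4
152: h=9, probe 9,10 → slot 10
633: h=9, probe 9,10,0 → slot 0
642: h=5 → slot 5
783: h=3 → slot 3
644: h=7 → slot 7
Table: [633, -, -, 783, 927, 642, -, 644, -, 308, 152, -, -]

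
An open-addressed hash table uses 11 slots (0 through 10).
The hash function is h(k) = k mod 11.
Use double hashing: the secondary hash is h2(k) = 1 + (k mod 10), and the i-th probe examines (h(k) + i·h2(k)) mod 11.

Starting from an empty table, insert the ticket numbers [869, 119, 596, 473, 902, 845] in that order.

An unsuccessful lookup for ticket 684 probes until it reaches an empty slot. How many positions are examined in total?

869 hashes to 0; slot 0 is free => place at 0.
119 hashes to 9; slot 9 is free => place at 9.
596 hashes to 2; slot 2 is free => place at 2.
473 hashes to 0, h2=4; 0 taken => place at 4.
902 hashes to 0, h2=3; 0 taken => place at 3.
845 hashes to 9, h2=6; 9,4 taken => place at 10.
Table: [869, —, 596, 902, 473, —, —, —, —, 119, 845]
Lookup 684: h=2, h2=5, probe 2,7 → slot 7 empty, not found.

2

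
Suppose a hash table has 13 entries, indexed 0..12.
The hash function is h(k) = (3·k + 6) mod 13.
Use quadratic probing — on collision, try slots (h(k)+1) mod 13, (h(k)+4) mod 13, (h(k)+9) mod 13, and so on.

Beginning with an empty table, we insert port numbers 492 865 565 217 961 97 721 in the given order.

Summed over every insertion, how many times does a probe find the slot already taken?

3

492 hashes to 0; slot 0 is free -> place at 0.
865 hashes to 1; slot 1 is free -> place at 1.
565 hashes to 11; slot 11 is free -> place at 11.
217 hashes to 7; slot 7 is free -> place at 7.
961 hashes to 3; slot 3 is free -> place at 3.
97 hashes to 11; 11 taken -> place at 12.
721 hashes to 11; 11,12 taken -> place at 2.
Table: [492, 865, 721, 961, _, _, _, 217, _, _, _, 565, 97]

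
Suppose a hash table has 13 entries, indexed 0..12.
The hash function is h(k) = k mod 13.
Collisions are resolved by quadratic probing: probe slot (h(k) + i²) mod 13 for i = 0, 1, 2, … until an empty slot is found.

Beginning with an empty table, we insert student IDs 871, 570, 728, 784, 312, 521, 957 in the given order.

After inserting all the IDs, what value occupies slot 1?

871: h=0 => slot 0
570: h=11 => slot 11
728: h=0, probe 0,1 => slot 1
784: h=4 => slot 4
312: h=0, probe 0,1,4,9 => slot 9
521: h=1, probe 1,2 => slot 2
957: h=8 => slot 8
Table: [871, 728, 521, -, 784, -, -, -, 957, 312, -, 570, -]

728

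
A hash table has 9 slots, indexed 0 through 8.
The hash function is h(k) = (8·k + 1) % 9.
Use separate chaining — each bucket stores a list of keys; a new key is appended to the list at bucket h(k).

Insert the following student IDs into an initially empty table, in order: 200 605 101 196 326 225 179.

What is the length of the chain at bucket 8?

200 -> bucket 8
605 -> bucket 8 (collision)
101 -> bucket 8 (collision)
196 -> bucket 3
326 -> bucket 8 (collision)
225 -> bucket 1
179 -> bucket 2
Final buckets:
0: ∅
1: 225
2: 179
3: 196
4: ∅
5: ∅
6: ∅
7: ∅
8: 200 -> 605 -> 101 -> 326

4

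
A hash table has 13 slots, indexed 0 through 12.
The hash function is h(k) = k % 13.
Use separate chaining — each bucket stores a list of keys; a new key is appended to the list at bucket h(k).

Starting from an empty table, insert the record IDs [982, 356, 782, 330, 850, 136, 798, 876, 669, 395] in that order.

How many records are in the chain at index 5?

6

982 -> bucket 7
356 -> bucket 5
782 -> bucket 2
330 -> bucket 5 (collision)
850 -> bucket 5 (collision)
136 -> bucket 6
798 -> bucket 5 (collision)
876 -> bucket 5 (collision)
669 -> bucket 6 (collision)
395 -> bucket 5 (collision)
Final buckets:
0: _
1: _
2: 782
3: _
4: _
5: 356 -> 330 -> 850 -> 798 -> 876 -> 395
6: 136 -> 669
7: 982
8: _
9: _
10: _
11: _
12: _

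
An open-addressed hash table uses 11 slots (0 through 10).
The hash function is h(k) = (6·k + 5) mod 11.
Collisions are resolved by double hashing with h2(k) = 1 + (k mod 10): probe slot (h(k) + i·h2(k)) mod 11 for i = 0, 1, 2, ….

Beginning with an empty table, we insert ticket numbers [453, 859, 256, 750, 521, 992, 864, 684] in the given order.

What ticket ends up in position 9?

521

Insert 453: h=6, slot 6 empty => index 6.
Insert 859: h=0, slot 0 empty => index 0.
Insert 256: h=1, slot 1 empty => index 1.
Insert 750: h=6, h2=1, slot 6 occupied => index 7.
Insert 521: h=7, h2=2, slot 7 occupied => index 9.
Insert 992: h=6, h2=3, slots 6,9,1 occupied => index 4.
Insert 864: h=8, slot 8 empty => index 8.
Insert 684: h=6, h2=5, slots 6,0 occupied => index 5.
Table: [859, 256, —, —, 992, 684, 453, 750, 864, 521, —]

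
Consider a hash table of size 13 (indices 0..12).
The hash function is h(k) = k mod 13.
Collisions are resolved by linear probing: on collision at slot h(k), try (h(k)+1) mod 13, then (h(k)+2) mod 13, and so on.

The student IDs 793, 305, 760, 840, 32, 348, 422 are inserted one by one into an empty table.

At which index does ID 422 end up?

Insert 793: h=0, slot 0 empty → index 0.
Insert 305: h=6, slot 6 empty → index 6.
Insert 760: h=6, slot 6 occupied → index 7.
Insert 840: h=8, slot 8 empty → index 8.
Insert 32: h=6, slots 6,7,8 occupied → index 9.
Insert 348: h=10, slot 10 empty → index 10.
Insert 422: h=6, slots 6,7,8,9,10 occupied → index 11.
Table: [793, —, —, —, —, —, 305, 760, 840, 32, 348, 422, —]

11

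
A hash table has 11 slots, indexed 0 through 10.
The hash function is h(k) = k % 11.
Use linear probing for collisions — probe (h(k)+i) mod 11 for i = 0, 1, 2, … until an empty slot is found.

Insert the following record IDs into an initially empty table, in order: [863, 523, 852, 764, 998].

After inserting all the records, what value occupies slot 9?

863: h=5 → slot 5
523: h=6 → slot 6
852: h=5, probe 5,6,7 → slot 7
764: h=5, probe 5,6,7,8 → slot 8
998: h=8, probe 8,9 → slot 9
Table: [—, —, —, —, —, 863, 523, 852, 764, 998, —]

998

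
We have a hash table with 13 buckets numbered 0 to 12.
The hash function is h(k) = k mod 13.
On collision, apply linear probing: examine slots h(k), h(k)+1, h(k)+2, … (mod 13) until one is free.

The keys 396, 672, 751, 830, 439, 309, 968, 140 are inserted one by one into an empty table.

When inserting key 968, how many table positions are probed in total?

2

396: h=6 -> slot 6
672: h=9 -> slot 9
751: h=10 -> slot 10
830: h=11 -> slot 11
439: h=10, probe 10,11,12 -> slot 12
309: h=10, probe 10,11,12,0 -> slot 0
968: h=6, probe 6,7 -> slot 7
140: h=10, probe 10,11,12,0,1 -> slot 1
Table: [309, 140, _, _, _, _, 396, 968, _, 672, 751, 830, 439]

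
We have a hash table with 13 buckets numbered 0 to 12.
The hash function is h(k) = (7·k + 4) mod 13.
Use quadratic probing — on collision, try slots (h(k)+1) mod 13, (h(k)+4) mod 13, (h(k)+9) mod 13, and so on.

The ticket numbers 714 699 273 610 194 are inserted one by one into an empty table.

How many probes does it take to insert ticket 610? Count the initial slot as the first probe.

2

Insert 714: h=10, slot 10 empty => index 10.
Insert 699: h=9, slot 9 empty => index 9.
Insert 273: h=4, slot 4 empty => index 4.
Insert 610: h=10, slot 10 occupied => index 11.
Insert 194: h=10, slots 10,11 occupied => index 1.
Table: [∅, 194, ∅, ∅, 273, ∅, ∅, ∅, ∅, 699, 714, 610, ∅]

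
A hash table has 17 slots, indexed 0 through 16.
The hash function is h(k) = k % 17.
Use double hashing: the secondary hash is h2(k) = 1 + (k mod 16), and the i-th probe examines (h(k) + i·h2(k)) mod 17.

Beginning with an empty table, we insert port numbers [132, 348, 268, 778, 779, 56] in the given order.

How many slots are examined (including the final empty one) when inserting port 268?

132: h=13 -> slot 13
348: h=8 -> slot 8
268: h=13, h2=13, probe 13,9 -> slot 9
778: h=13, h2=11, probe 13,7 -> slot 7
779: h=14 -> slot 14
56: h=5 -> slot 5
Table: [_, _, _, _, _, 56, _, 778, 348, 268, _, _, _, 132, 779, _, _]

2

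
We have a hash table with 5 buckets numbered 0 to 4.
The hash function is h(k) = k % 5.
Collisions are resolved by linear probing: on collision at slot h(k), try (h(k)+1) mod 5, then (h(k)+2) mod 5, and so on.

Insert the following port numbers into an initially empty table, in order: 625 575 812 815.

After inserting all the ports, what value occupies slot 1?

625 hashes to 0; slot 0 is free -> place at 0.
575 hashes to 0; 0 taken -> place at 1.
812 hashes to 2; slot 2 is free -> place at 2.
815 hashes to 0; 0,1,2 taken -> place at 3.
Table: [625, 575, 812, 815, _]

575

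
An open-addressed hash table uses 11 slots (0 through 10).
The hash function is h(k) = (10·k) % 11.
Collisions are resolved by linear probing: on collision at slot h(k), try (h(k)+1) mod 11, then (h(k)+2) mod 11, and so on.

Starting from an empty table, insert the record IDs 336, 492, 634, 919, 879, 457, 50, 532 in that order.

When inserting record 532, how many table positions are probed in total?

3

Insert 336: h=5, slot 5 empty => index 5.
Insert 492: h=3, slot 3 empty => index 3.
Insert 634: h=4, slot 4 empty => index 4.
Insert 919: h=5, slot 5 occupied => index 6.
Insert 879: h=1, slot 1 empty => index 1.
Insert 457: h=5, slots 5,6 occupied => index 7.
Insert 50: h=5, slots 5,6,7 occupied => index 8.
Insert 532: h=7, slots 7,8 occupied => index 9.
Table: [_, 879, _, 492, 634, 336, 919, 457, 50, 532, _]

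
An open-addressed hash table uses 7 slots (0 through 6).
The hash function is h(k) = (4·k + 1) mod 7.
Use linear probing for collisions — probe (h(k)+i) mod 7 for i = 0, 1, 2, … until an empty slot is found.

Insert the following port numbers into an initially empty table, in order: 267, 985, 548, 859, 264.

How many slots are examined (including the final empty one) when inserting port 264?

Insert 267: h=5, slot 5 empty => index 5.
Insert 985: h=0, slot 0 empty => index 0.
Insert 548: h=2, slot 2 empty => index 2.
Insert 859: h=0, slot 0 occupied => index 1.
Insert 264: h=0, slots 0,1,2 occupied => index 3.
Table: [985, 859, 548, 264, _, 267, _]

4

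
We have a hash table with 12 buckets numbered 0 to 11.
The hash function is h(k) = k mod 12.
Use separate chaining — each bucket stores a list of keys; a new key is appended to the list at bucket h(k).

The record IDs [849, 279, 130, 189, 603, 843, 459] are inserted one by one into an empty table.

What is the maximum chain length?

Insert 849: h=9, bucket 9 empty -> new chain.
Insert 279: h=3, bucket 3 empty -> new chain.
Insert 130: h=10, bucket 10 empty -> new chain.
Insert 189: h=9, bucket 9 nonempty -> append to chain.
Insert 603: h=3, bucket 3 nonempty -> append to chain.
Insert 843: h=3, bucket 3 nonempty -> append to chain.
Insert 459: h=3, bucket 3 nonempty -> append to chain.
Final buckets:
0: .
1: .
2: .
3: 279 -> 603 -> 843 -> 459
4: .
5: .
6: .
7: .
8: .
9: 849 -> 189
10: 130
11: .

4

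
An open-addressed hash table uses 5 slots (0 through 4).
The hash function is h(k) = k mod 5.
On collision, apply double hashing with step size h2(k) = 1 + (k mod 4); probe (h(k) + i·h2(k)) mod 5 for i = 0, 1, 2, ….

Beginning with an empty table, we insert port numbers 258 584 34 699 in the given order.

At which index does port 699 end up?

1

258 hashes to 3; slot 3 is free → place at 3.
584 hashes to 4; slot 4 is free → place at 4.
34 hashes to 4, h2=3; 4 taken → place at 2.
699 hashes to 4, h2=4; 4,3,2 taken → place at 1.
Table: [-, 699, 34, 258, 584]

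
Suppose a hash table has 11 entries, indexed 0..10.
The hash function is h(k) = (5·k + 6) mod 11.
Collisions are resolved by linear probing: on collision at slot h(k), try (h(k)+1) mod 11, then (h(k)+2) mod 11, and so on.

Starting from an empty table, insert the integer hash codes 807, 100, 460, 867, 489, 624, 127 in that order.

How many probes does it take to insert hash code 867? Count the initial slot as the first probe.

2

Insert 807: h=4, slot 4 empty -> index 4.
Insert 100: h=0, slot 0 empty -> index 0.
Insert 460: h=7, slot 7 empty -> index 7.
Insert 867: h=7, slot 7 occupied -> index 8.
Insert 489: h=9, slot 9 empty -> index 9.
Insert 624: h=2, slot 2 empty -> index 2.
Insert 127: h=3, slot 3 empty -> index 3.
Table: [100, ., 624, 127, 807, ., ., 460, 867, 489, .]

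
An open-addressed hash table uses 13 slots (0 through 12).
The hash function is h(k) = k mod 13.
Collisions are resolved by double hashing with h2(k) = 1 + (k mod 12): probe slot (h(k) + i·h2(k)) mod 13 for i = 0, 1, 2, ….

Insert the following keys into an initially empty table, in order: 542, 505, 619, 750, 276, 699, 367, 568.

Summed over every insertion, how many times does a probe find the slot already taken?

5

542: h=9 → slot 9
505: h=11 → slot 11
619: h=8 → slot 8
750: h=9, h2=7, probe 9,3 → slot 3
276: h=3, h2=1, probe 3,4 → slot 4
699: h=10 → slot 10
367: h=3, h2=8, probe 3,11,6 → slot 6
568: h=9, h2=5, probe 9,1 → slot 1
Table: [_, 568, _, 750, 276, _, 367, _, 619, 542, 699, 505, _]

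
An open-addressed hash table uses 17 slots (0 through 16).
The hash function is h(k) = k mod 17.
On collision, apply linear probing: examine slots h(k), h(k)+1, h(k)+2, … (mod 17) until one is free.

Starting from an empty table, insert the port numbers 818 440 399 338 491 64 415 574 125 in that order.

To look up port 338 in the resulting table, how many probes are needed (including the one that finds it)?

Insert 818: h=2, slot 2 empty → index 2.
Insert 440: h=15, slot 15 empty → index 15.
Insert 399: h=8, slot 8 empty → index 8.
Insert 338: h=15, slot 15 occupied → index 16.
Insert 491: h=15, slots 15,16 occupied → index 0.
Insert 64: h=13, slot 13 empty → index 13.
Insert 415: h=7, slot 7 empty → index 7.
Insert 574: h=13, slot 13 occupied → index 14.
Insert 125: h=6, slot 6 empty → index 6.
Table: [491, ., 818, ., ., ., 125, 415, 399, ., ., ., ., 64, 574, 440, 338]
Lookup 338: h=15, probe 15,16 → found at 16.

2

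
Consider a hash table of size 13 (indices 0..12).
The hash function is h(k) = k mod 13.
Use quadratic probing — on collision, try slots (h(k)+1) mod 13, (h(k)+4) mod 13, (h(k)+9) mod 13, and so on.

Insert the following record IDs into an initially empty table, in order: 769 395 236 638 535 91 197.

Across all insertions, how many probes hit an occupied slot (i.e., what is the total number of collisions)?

769 hashes to 2; slot 2 is free -> place at 2.
395 hashes to 5; slot 5 is free -> place at 5.
236 hashes to 2; 2 taken -> place at 3.
638 hashes to 1; slot 1 is free -> place at 1.
535 hashes to 2; 2,3 taken -> place at 6.
91 hashes to 0; slot 0 is free -> place at 0.
197 hashes to 2; 2,3,6 taken -> place at 11.
Table: [91, 638, 769, 236, _, 395, 535, _, _, _, _, 197, _]

6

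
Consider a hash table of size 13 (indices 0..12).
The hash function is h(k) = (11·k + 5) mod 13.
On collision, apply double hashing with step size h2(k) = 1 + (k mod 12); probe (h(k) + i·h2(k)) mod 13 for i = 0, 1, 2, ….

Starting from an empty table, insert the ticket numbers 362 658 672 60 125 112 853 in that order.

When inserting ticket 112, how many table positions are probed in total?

2

362 hashes to 9; slot 9 is free → place at 9.
658 hashes to 2; slot 2 is free → place at 2.
672 hashes to 0; slot 0 is free → place at 0.
60 hashes to 2, h2=1; 2 taken → place at 3.
125 hashes to 2, h2=6; 2 taken → place at 8.
112 hashes to 2, h2=5; 2 taken → place at 7.
853 hashes to 2, h2=2; 2 taken → place at 4.
Table: [672, —, 658, 60, 853, —, —, 112, 125, 362, —, —, —]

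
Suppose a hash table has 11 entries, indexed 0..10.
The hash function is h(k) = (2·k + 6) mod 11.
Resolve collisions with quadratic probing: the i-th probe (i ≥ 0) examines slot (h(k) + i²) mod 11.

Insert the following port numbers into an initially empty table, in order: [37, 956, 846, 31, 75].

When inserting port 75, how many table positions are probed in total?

3

37: h=3 -> slot 3
956: h=4 -> slot 4
846: h=4, probe 4,5 -> slot 5
31: h=2 -> slot 2
75: h=2, probe 2,3,6 -> slot 6
Table: [—, —, 31, 37, 956, 846, 75, —, —, —, —]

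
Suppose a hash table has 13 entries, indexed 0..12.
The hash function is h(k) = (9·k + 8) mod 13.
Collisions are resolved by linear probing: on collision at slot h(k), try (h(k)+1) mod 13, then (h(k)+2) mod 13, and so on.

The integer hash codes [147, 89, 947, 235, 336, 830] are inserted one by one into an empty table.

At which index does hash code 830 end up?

Insert 147: h=5, slot 5 empty → index 5.
Insert 89: h=3, slot 3 empty → index 3.
Insert 947: h=3, slot 3 occupied → index 4.
Insert 235: h=4, slots 4,5 occupied → index 6.
Insert 336: h=3, slots 3,4,5,6 occupied → index 7.
Insert 830: h=3, slots 3,4,5,6,7 occupied → index 8.
Table: [—, —, —, 89, 947, 147, 235, 336, 830, —, —, —, —]

8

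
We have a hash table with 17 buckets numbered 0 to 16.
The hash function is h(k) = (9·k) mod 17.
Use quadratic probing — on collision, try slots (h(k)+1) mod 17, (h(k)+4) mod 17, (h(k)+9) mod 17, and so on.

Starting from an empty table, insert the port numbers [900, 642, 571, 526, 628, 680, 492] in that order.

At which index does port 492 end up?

7

Insert 900: h=8, slot 8 empty → index 8.
Insert 642: h=15, slot 15 empty → index 15.
Insert 571: h=5, slot 5 empty → index 5.
Insert 526: h=8, slot 8 occupied → index 9.
Insert 628: h=8, slots 8,9 occupied → index 12.
Insert 680: h=0, slot 0 empty → index 0.
Insert 492: h=8, slots 8,9,12,0 occupied → index 7.
Table: [680, ., ., ., ., 571, ., 492, 900, 526, ., ., 628, ., ., 642, .]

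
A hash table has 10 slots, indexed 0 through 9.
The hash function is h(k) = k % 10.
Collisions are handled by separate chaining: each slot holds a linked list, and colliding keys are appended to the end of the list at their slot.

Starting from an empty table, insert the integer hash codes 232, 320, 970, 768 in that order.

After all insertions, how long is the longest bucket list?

232 -> bucket 2
320 -> bucket 0
970 -> bucket 0 (collision)
768 -> bucket 8
Final buckets:
0: 320 -> 970
1: ∅
2: 232
3: ∅
4: ∅
5: ∅
6: ∅
7: ∅
8: 768
9: ∅

2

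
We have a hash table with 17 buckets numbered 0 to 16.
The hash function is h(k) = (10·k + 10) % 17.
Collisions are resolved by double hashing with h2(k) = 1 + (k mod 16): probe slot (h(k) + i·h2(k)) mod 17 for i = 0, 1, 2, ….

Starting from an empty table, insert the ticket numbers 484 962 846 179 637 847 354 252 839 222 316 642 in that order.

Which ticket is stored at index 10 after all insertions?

252

484 hashes to 5; slot 5 is free → place at 5.
962 hashes to 8; slot 8 is free → place at 8.
846 hashes to 4; slot 4 is free → place at 4.
179 hashes to 15; slot 15 is free → place at 15.
637 hashes to 5, h2=14; 5 taken → place at 2.
847 hashes to 14; slot 14 is free → place at 14.
354 hashes to 14, h2=3; 14 taken → place at 0.
252 hashes to 14, h2=13; 14 taken → place at 10.
839 hashes to 2, h2=8; 2,10 taken → place at 1.
222 hashes to 3; slot 3 is free → place at 3.
316 hashes to 8, h2=13; 8,4,0 taken → place at 13.
642 hashes to 4, h2=3; 4 taken → place at 7.
Table: [354, 839, 637, 222, 846, 484, -, 642, 962, -, 252, -, -, 316, 847, 179, -]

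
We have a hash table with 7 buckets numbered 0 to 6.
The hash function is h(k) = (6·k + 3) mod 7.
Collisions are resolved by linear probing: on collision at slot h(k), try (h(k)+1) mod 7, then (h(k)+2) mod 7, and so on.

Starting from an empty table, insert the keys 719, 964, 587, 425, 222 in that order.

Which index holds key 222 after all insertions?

719: h=5 -> slot 5
964: h=5, probe 5,6 -> slot 6
587: h=4 -> slot 4
425: h=5, probe 5,6,0 -> slot 0
222: h=5, probe 5,6,0,1 -> slot 1
Table: [425, 222, ∅, ∅, 587, 719, 964]

1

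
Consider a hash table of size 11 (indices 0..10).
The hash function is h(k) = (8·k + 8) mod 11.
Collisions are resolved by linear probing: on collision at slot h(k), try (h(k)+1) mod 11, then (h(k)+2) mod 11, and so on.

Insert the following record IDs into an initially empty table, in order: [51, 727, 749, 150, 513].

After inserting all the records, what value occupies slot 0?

51 hashes to 9; slot 9 is free -> place at 9.
727 hashes to 5; slot 5 is free -> place at 5.
749 hashes to 5; 5 taken -> place at 6.
150 hashes to 9; 9 taken -> place at 10.
513 hashes to 9; 9,10 taken -> place at 0.
Table: [513, ∅, ∅, ∅, ∅, 727, 749, ∅, ∅, 51, 150]

513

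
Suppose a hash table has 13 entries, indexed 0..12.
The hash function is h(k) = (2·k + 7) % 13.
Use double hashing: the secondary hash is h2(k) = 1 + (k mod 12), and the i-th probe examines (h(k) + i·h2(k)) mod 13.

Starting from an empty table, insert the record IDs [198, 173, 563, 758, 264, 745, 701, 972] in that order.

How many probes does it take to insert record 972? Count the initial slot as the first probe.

6

198 hashes to 0; slot 0 is free => place at 0.
173 hashes to 2; slot 2 is free => place at 2.
563 hashes to 2, h2=12; 2 taken => place at 1.
758 hashes to 2, h2=3; 2 taken => place at 5.
264 hashes to 2, h2=1; 2 taken => place at 3.
745 hashes to 2, h2=2; 2 taken => place at 4.
701 hashes to 5, h2=6; 5 taken => place at 11.
972 hashes to 1, h2=1; 1,2,3,4,5 taken => place at 6.
Table: [198, 563, 173, 264, 745, 758, 972, -, -, -, -, 701, -]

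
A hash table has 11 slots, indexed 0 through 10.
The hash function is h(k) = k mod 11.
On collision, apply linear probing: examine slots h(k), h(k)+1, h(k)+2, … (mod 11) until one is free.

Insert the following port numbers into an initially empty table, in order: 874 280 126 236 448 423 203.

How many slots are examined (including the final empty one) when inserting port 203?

874 hashes to 5; slot 5 is free → place at 5.
280 hashes to 5; 5 taken → place at 6.
126 hashes to 5; 5,6 taken → place at 7.
236 hashes to 5; 5,6,7 taken → place at 8.
448 hashes to 8; 8 taken → place at 9.
423 hashes to 5; 5,6,7,8,9 taken → place at 10.
203 hashes to 5; 5,6,7,8,9,10 taken → place at 0.
Table: [203, —, —, —, —, 874, 280, 126, 236, 448, 423]

7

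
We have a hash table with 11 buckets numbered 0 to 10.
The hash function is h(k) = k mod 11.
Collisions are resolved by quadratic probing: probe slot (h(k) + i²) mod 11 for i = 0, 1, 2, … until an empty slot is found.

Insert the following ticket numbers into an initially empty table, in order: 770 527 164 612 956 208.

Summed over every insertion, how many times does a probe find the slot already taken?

770 hashes to 0; slot 0 is free => place at 0.
527 hashes to 10; slot 10 is free => place at 10.
164 hashes to 10; 10,0 taken => place at 3.
612 hashes to 7; slot 7 is free => place at 7.
956 hashes to 10; 10,0,3 taken => place at 8.
208 hashes to 10; 10,0,3,8 taken => place at 4.
Table: [770, -, -, 164, 208, -, -, 612, 956, -, 527]

9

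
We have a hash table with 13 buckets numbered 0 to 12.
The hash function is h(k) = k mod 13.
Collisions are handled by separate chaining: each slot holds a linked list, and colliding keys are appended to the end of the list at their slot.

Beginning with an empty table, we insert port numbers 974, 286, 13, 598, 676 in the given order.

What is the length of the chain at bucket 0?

Insert 974: h=12, bucket 12 empty -> new chain.
Insert 286: h=0, bucket 0 empty -> new chain.
Insert 13: h=0, bucket 0 nonempty -> append to chain.
Insert 598: h=0, bucket 0 nonempty -> append to chain.
Insert 676: h=0, bucket 0 nonempty -> append to chain.
Final buckets:
0: 286 -> 13 -> 598 -> 676
1: -
2: -
3: -
4: -
5: -
6: -
7: -
8: -
9: -
10: -
11: -
12: 974

4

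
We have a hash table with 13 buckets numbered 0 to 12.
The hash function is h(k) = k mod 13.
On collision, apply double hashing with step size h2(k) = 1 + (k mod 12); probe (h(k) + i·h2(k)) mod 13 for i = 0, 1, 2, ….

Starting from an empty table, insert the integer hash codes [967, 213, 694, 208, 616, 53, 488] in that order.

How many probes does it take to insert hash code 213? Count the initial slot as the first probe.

2

967: h=5 -> slot 5
213: h=5, h2=10, probe 5,2 -> slot 2
694: h=5, h2=11, probe 5,3 -> slot 3
208: h=0 -> slot 0
616: h=5, h2=5, probe 5,10 -> slot 10
53: h=1 -> slot 1
488: h=7 -> slot 7
Table: [208, 53, 213, 694, ∅, 967, ∅, 488, ∅, ∅, 616, ∅, ∅]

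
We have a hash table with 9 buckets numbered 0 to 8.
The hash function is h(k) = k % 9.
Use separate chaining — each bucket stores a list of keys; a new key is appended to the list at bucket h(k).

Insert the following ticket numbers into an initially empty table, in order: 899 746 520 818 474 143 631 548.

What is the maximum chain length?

5

899 → bucket 8
746 → bucket 8 (collision)
520 → bucket 7
818 → bucket 8 (collision)
474 → bucket 6
143 → bucket 8 (collision)
631 → bucket 1
548 → bucket 8 (collision)
Final buckets:
0: _
1: 631
2: _
3: _
4: _
5: _
6: 474
7: 520
8: 899 -> 746 -> 818 -> 143 -> 548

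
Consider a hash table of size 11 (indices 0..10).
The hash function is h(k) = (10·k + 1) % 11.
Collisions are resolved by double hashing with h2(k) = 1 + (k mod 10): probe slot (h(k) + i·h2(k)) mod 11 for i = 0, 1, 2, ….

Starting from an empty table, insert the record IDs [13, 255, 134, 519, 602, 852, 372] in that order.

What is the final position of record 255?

5

13 hashes to 10; slot 10 is free -> place at 10.
255 hashes to 10, h2=6; 10 taken -> place at 5.
134 hashes to 10, h2=5; 10 taken -> place at 4.
519 hashes to 10, h2=10; 10 taken -> place at 9.
602 hashes to 4, h2=3; 4 taken -> place at 7.
852 hashes to 7, h2=3; 7,10 taken -> place at 2.
372 hashes to 3; slot 3 is free -> place at 3.
Table: [-, -, 852, 372, 134, 255, -, 602, -, 519, 13]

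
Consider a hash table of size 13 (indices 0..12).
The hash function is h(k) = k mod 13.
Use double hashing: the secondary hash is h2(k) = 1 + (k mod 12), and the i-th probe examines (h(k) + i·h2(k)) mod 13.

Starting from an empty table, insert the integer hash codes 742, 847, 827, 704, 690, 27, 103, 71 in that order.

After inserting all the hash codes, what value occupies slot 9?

742 hashes to 1; slot 1 is free -> place at 1.
847 hashes to 2; slot 2 is free -> place at 2.
827 hashes to 8; slot 8 is free -> place at 8.
704 hashes to 2, h2=9; 2 taken -> place at 11.
690 hashes to 1, h2=7; 1,8,2 taken -> place at 9.
27 hashes to 1, h2=4; 1 taken -> place at 5.
103 hashes to 12; slot 12 is free -> place at 12.
71 hashes to 6; slot 6 is free -> place at 6.
Table: [_, 742, 847, _, _, 27, 71, _, 827, 690, _, 704, 103]

690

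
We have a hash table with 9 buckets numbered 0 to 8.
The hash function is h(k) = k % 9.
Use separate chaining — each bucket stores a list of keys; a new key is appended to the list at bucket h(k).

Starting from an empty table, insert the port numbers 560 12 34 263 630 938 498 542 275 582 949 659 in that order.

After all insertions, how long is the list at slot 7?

560 → bucket 2
12 → bucket 3
34 → bucket 7
263 → bucket 2 (collision)
630 → bucket 0
938 → bucket 2 (collision)
498 → bucket 3 (collision)
542 → bucket 2 (collision)
275 → bucket 5
582 → bucket 6
949 → bucket 4
659 → bucket 2 (collision)
Final buckets:
0: 630
1: _
2: 560 -> 263 -> 938 -> 542 -> 659
3: 12 -> 498
4: 949
5: 275
6: 582
7: 34
8: _

1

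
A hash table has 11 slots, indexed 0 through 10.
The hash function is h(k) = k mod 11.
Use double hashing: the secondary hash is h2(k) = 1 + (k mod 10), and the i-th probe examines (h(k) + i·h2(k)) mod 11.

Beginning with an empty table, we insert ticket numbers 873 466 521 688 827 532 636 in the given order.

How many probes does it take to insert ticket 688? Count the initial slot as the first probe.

3

873 hashes to 4; slot 4 is free => place at 4.
466 hashes to 4, h2=7; 4 taken => place at 0.
521 hashes to 4, h2=2; 4 taken => place at 6.
688 hashes to 6, h2=9; 6,4 taken => place at 2.
827 hashes to 2, h2=8; 2 taken => place at 10.
532 hashes to 4, h2=3; 4 taken => place at 7.
636 hashes to 9; slot 9 is free => place at 9.
Table: [466, -, 688, -, 873, -, 521, 532, -, 636, 827]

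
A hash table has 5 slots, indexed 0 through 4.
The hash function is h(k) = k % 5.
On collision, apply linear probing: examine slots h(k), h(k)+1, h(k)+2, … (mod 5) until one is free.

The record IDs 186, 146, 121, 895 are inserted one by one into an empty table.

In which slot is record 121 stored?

186 hashes to 1; slot 1 is free -> place at 1.
146 hashes to 1; 1 taken -> place at 2.
121 hashes to 1; 1,2 taken -> place at 3.
895 hashes to 0; slot 0 is free -> place at 0.
Table: [895, 186, 146, 121, .]

3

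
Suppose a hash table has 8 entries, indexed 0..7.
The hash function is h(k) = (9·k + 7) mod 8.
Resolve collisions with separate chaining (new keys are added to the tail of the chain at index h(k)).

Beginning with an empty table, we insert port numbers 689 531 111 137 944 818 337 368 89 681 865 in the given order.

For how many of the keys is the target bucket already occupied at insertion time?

6

689 -> bucket 0
531 -> bucket 2
111 -> bucket 6
137 -> bucket 0 (collision)
944 -> bucket 7
818 -> bucket 1
337 -> bucket 0 (collision)
368 -> bucket 7 (collision)
89 -> bucket 0 (collision)
681 -> bucket 0 (collision)
865 -> bucket 0 (collision)
Final buckets:
0: 689 -> 137 -> 337 -> 89 -> 681 -> 865
1: 818
2: 531
3: -
4: -
5: -
6: 111
7: 944 -> 368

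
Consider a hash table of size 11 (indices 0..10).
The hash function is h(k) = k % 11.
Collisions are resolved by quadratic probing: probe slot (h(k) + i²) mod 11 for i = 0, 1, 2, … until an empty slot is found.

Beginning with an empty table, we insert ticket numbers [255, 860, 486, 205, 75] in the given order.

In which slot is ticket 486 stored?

6

Insert 255: h=2, slot 2 empty => index 2.
Insert 860: h=2, slot 2 occupied => index 3.
Insert 486: h=2, slots 2,3 occupied => index 6.
Insert 205: h=7, slot 7 empty => index 7.
Insert 75: h=9, slot 9 empty => index 9.
Table: [_, _, 255, 860, _, _, 486, 205, _, 75, _]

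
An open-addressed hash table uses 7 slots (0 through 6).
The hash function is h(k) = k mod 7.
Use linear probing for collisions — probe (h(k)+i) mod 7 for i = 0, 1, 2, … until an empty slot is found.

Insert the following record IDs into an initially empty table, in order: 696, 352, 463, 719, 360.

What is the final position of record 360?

696 hashes to 3; slot 3 is free => place at 3.
352 hashes to 2; slot 2 is free => place at 2.
463 hashes to 1; slot 1 is free => place at 1.
719 hashes to 5; slot 5 is free => place at 5.
360 hashes to 3; 3 taken => place at 4.
Table: [-, 463, 352, 696, 360, 719, -]

4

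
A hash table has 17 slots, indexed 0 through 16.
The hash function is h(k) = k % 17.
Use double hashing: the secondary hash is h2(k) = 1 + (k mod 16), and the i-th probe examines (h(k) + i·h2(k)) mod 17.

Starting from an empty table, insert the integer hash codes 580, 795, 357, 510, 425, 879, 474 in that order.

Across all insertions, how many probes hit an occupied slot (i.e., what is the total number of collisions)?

3

Insert 580: h=2, slot 2 empty -> index 2.
Insert 795: h=13, slot 13 empty -> index 13.
Insert 357: h=0, slot 0 empty -> index 0.
Insert 510: h=0, h2=15, slot 0 occupied -> index 15.
Insert 425: h=0, h2=10, slot 0 occupied -> index 10.
Insert 879: h=12, slot 12 empty -> index 12.
Insert 474: h=15, h2=11, slot 15 occupied -> index 9.
Table: [357, —, 580, —, —, —, —, —, —, 474, 425, —, 879, 795, —, 510, —]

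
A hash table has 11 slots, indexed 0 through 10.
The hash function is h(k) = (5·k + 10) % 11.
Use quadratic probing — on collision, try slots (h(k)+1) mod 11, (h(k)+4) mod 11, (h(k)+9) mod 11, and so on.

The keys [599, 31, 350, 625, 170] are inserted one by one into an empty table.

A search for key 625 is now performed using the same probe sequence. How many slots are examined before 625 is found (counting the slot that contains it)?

Insert 599: h=2, slot 2 empty => index 2.
Insert 31: h=0, slot 0 empty => index 0.
Insert 350: h=0, slot 0 occupied => index 1.
Insert 625: h=0, slots 0,1 occupied => index 4.
Insert 170: h=2, slot 2 occupied => index 3.
Table: [31, 350, 599, 170, 625, _, _, _, _, _, _]
Lookup 625: h=0, probe 0,1,4 → found at 4.

3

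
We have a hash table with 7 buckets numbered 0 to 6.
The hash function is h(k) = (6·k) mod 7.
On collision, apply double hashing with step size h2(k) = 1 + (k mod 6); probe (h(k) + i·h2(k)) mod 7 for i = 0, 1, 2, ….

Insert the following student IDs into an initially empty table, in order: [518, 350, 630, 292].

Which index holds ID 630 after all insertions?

1

518 hashes to 0; slot 0 is free → place at 0.
350 hashes to 0, h2=3; 0 taken → place at 3.
630 hashes to 0, h2=1; 0 taken → place at 1.
292 hashes to 2; slot 2 is free → place at 2.
Table: [518, 630, 292, 350, -, -, -]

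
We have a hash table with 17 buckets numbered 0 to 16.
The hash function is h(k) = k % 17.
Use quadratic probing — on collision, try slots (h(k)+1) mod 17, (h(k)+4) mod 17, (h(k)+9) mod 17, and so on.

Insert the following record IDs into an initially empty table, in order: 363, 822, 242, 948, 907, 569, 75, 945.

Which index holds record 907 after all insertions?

Insert 363: h=6, slot 6 empty => index 6.
Insert 822: h=6, slot 6 occupied => index 7.
Insert 242: h=4, slot 4 empty => index 4.
Insert 948: h=13, slot 13 empty => index 13.
Insert 907: h=6, slots 6,7 occupied => index 10.
Insert 569: h=8, slot 8 empty => index 8.
Insert 75: h=7, slots 7,8 occupied => index 11.
Insert 945: h=10, slots 10,11 occupied => index 14.
Table: [., ., ., ., 242, ., 363, 822, 569, ., 907, 75, ., 948, 945, ., .]

10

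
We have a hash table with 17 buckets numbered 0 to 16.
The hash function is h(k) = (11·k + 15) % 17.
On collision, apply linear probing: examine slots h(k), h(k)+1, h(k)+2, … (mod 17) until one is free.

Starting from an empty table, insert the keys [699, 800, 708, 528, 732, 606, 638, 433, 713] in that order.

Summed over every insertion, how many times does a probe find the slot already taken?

699: h=3 -> slot 3
800: h=9 -> slot 9
708: h=0 -> slot 0
528: h=9, probe 9,10 -> slot 10
732: h=9, probe 9,10,11 -> slot 11
606: h=0, probe 0,1 -> slot 1
638: h=12 -> slot 12
433: h=1, probe 1,2 -> slot 2
713: h=4 -> slot 4
Table: [708, 606, 433, 699, 713, —, —, —, —, 800, 528, 732, 638, —, —, —, —]

5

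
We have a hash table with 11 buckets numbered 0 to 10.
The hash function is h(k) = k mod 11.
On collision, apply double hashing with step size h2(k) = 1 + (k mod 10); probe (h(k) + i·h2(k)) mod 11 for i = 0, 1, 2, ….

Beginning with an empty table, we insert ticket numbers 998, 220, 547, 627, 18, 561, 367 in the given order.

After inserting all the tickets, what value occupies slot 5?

547

998 hashes to 8; slot 8 is free → place at 8.
220 hashes to 0; slot 0 is free → place at 0.
547 hashes to 8, h2=8; 8 taken → place at 5.
627 hashes to 0, h2=8; 0,8,5 taken → place at 2.
18 hashes to 7; slot 7 is free → place at 7.
561 hashes to 0, h2=2; 0,2 taken → place at 4.
367 hashes to 4, h2=8; 4 taken → place at 1.
Table: [220, 367, 627, -, 561, 547, -, 18, 998, -, -]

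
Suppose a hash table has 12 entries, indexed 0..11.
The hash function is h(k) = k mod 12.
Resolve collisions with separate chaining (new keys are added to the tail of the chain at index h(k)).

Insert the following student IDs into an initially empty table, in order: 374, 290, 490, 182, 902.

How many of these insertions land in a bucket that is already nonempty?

3

374 → bucket 2
290 → bucket 2 (collision)
490 → bucket 10
182 → bucket 2 (collision)
902 → bucket 2 (collision)
Final buckets:
0: ∅
1: ∅
2: 374 -> 290 -> 182 -> 902
3: ∅
4: ∅
5: ∅
6: ∅
7: ∅
8: ∅
9: ∅
10: 490
11: ∅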